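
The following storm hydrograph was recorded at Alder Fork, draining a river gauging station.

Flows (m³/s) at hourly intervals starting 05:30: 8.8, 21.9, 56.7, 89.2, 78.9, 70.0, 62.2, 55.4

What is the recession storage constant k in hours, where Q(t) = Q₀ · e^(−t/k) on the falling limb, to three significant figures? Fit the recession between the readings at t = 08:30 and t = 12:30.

k ≈ 8.40 h

On the falling limb, Q drops from 89.2 to 55.4 m³/s between t = 08:30 and t = 12:30 (Δt = 4 h).
k = −Δt / ln(Q₂/Q₁) = −4 / ln(55.4/89.2) = 8.40 h.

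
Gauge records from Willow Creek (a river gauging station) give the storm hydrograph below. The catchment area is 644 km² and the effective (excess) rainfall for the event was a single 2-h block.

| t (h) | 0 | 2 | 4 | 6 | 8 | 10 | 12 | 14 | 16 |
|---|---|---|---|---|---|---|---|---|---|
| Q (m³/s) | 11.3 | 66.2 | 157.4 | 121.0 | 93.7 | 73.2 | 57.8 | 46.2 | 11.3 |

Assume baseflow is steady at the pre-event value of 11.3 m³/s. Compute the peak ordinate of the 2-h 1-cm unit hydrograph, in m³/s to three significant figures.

U_p ≈ 244 m³/s

Direct runoff: 0.0, 54.9, 146.1, 109.7, 82.4, 61.9, 46.5, 34.9, 0.0 m³/s; ΣQ_DR = 536.4 m³/s, peak = 146.1 m³/s.
Runoff depth d = ΣQ_DR·Δt / A = 536.4 × 7200 / (644 km²) = 5.997 mm.
The 1-cm UH is the DRH scaled by (10 mm)/d, so U_p = 146.1 × 10/5.997 = 244 m³/s.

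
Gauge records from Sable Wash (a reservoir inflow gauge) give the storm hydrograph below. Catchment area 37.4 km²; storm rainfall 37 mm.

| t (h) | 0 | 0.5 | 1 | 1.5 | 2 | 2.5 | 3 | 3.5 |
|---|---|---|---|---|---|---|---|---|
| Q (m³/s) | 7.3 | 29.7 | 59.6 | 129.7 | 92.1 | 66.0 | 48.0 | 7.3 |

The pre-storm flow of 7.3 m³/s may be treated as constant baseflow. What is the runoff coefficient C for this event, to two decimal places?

ΣQ_DR = 381.3 m³/s; V = ΣQ_DR·Δt = 6.863 × 10^5 m³.
Runoff depth d = V / A = 18.35 mm.
C = d / P = 18.35 / 37 = 0.50.

C ≈ 0.50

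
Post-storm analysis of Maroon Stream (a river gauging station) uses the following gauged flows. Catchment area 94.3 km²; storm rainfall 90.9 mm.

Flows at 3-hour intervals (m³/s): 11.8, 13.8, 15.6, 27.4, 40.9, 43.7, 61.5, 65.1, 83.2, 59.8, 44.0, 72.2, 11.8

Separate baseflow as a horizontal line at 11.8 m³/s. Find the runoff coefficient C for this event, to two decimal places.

C ≈ 0.50

ΣQ_DR = 397.4 m³/s; V = ΣQ_DR·Δt = 4.292 × 10^6 m³.
Runoff depth d = V / A = 45.51 mm.
C = d / P = 45.51 / 90.9 = 0.50.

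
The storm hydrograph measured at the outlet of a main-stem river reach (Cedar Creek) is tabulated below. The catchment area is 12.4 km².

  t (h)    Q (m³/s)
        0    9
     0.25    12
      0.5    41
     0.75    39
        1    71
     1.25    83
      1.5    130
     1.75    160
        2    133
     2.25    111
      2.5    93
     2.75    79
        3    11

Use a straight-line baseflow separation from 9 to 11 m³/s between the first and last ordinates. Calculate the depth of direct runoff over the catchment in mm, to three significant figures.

d ≈ 61.1 mm

Direct runoff: 0.00, 2.83, 31.67, 29.50, 61.33, 73.17, 120.00, 149.83, 122.67, 100.50, 82.33, 68.17, 0.00 m³/s; ΣQ_DR = 842.0 m³/s.
V = ΣQ_DR · Δt = 842.0 × 900 s = 7.578 × 10^5 m³.
Over A = 12.4 km², depth = V / A = 61.1 mm.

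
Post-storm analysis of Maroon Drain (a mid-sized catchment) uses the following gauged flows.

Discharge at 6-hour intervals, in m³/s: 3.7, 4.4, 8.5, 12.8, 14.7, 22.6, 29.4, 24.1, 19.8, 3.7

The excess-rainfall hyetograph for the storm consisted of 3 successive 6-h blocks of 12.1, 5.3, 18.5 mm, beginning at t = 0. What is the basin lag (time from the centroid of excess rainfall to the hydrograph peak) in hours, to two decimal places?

Centroid of excess rainfall: t_c = Σ P_i·t̄_i / ΣP_i = 10.0696 h (block centres at 3, 9, 15 h).
Hydrograph peak occurs at t = 36 h, so basin lag t_L = 36 − 10.0696 = 25.93 h.

t_L ≈ 25.93 h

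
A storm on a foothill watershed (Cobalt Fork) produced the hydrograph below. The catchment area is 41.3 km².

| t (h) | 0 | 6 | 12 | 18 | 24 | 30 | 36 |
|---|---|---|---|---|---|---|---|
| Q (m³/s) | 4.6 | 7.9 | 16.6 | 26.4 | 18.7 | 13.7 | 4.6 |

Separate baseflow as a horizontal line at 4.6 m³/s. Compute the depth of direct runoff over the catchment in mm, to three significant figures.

Direct runoff: 0.0, 3.3, 12.0, 21.8, 14.1, 9.1, 0.0 m³/s; ΣQ_DR = 60.30 m³/s.
V = ΣQ_DR · Δt = 60.30 × 21600 s = 1.302 × 10^6 m³.
Over A = 41.3 km², depth = V / A = 31.5 mm.

d ≈ 31.5 mm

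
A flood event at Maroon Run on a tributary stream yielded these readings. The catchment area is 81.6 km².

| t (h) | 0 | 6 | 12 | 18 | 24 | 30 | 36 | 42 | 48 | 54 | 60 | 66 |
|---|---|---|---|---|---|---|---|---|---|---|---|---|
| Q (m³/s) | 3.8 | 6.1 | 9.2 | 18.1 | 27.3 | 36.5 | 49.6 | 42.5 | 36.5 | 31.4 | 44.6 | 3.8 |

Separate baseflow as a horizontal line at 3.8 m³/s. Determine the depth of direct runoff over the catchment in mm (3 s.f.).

Direct runoff: 0.0, 2.3, 5.4, 14.3, 23.5, 32.7, 45.8, 38.7, 32.7, 27.6, 40.8, 0.0 m³/s; ΣQ_DR = 263.8 m³/s.
V = ΣQ_DR · Δt = 263.8 × 21600 s = 5.698 × 10^6 m³.
Over A = 81.6 km², depth = V / A = 69.8 mm.

d ≈ 69.8 mm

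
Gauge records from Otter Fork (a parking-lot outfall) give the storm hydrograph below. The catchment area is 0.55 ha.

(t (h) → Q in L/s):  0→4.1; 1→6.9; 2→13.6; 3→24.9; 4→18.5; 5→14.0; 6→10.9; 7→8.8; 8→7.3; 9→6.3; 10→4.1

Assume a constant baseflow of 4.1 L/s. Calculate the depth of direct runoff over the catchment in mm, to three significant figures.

Direct runoff: 0.0, 2.8, 9.5, 20.8, 14.4, 9.9, 6.8, 4.7, 3.2, 2.2, 0.0 L/s; ΣQ_DR = 74.30 L/s.
V = ΣQ_DR · Δt = 74.30 × 3600 s = 2.675 × 10^5 L.
Over A = 0.55 ha, depth = V / A = 48.6 mm.

d ≈ 48.6 mm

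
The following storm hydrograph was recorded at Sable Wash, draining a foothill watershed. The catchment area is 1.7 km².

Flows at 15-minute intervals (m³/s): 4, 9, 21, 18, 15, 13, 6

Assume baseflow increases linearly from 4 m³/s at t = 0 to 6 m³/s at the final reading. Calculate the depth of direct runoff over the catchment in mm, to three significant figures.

Direct runoff: 0.00, 4.67, 16.33, 13.00, 9.67, 7.33, 0.00 m³/s; ΣQ_DR = 51.00 m³/s.
V = ΣQ_DR · Δt = 51.00 × 900 s = 45900 m³.
Over A = 1.7 km², depth = V / A = 27.0 mm.

d ≈ 27.0 mm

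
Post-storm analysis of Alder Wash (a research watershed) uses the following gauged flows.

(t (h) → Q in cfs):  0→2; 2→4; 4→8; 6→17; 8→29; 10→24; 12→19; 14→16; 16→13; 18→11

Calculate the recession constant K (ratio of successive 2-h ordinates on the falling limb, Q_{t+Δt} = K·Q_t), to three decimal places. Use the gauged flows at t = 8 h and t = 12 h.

K ≈ 0.809

Using the recession-limb readings at t = 8 h and t = 12 h: Q falls from 29 to 19 cfs over 2 intervals.
K = (Q₂/Q₁)^(1/2) = (19/29)^(1/2) = 0.809.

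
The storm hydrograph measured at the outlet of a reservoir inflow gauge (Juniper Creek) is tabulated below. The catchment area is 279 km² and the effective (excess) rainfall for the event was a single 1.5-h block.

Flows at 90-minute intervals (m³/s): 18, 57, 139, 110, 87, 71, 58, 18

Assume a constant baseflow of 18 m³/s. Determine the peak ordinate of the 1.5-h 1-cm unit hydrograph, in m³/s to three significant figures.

Direct runoff: 0.0, 39.0, 121.0, 92.0, 69.0, 53.0, 40.0, 0.0 m³/s; ΣQ_DR = 414.0 m³/s, peak = 121.0 m³/s.
Runoff depth d = ΣQ_DR·Δt / A = 414.0 × 5400 / (279 km²) = 8.013 mm.
The 1-cm UH is the DRH scaled by (10 mm)/d, so U_p = 121.0 × 10/8.013 = 151 m³/s.

U_p ≈ 151 m³/s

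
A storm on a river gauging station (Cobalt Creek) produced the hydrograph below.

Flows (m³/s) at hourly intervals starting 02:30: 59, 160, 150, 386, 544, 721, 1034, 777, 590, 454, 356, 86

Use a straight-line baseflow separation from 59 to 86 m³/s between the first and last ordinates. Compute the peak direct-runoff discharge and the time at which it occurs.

Q_p = 960.27 m³/s at t = 08:30

Subtracting baseflow gives direct-runoff ordinates: 0.00, 98.55, 86.09, 319.64, 475.18, 649.73, 960.27, 700.82, 511.36, 372.91, 272.45, 0.00 m³/s.
The maximum is 960.27 m³/s, occurring at the reading for t = 08:30.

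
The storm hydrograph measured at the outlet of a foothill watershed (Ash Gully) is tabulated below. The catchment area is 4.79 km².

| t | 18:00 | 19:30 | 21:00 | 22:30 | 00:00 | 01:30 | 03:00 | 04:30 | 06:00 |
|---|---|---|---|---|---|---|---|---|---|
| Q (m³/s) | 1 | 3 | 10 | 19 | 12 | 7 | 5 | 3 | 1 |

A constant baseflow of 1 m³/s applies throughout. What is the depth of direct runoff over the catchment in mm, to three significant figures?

d ≈ 58.6 mm

Direct runoff: 0.0, 2.0, 9.0, 18.0, 11.0, 6.0, 4.0, 2.0, 0.0 m³/s; ΣQ_DR = 52.00 m³/s.
V = ΣQ_DR · Δt = 52.00 × 5400 s = 2.808 × 10^5 m³.
Over A = 4.79 km², depth = V / A = 58.6 mm.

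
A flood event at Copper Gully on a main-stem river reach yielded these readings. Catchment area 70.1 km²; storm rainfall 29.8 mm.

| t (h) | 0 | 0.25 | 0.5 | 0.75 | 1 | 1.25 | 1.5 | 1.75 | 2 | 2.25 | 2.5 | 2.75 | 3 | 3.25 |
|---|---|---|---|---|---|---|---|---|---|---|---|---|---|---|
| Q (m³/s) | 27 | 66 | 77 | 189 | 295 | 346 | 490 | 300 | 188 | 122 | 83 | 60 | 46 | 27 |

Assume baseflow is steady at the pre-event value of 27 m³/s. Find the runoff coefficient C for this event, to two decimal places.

C ≈ 0.83

ΣQ_DR = 1938 m³/s; V = ΣQ_DR·Δt = 1.744 × 10^6 m³.
Runoff depth d = V / A = 24.88 mm.
C = d / P = 24.88 / 29.8 = 0.83.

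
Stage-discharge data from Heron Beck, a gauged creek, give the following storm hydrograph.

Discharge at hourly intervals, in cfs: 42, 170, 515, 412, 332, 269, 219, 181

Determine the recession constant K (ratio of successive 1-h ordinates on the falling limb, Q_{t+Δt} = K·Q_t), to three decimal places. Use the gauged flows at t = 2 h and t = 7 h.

Using the recession-limb readings at t = 2 h and t = 7 h: Q falls from 515 to 181 cfs over 5 intervals.
K = (Q₂/Q₁)^(1/5) = (181/515)^(1/5) = 0.811.

K ≈ 0.811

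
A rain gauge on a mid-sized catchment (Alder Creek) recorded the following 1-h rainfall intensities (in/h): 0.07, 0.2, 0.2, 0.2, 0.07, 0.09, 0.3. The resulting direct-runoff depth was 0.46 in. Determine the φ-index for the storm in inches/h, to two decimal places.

φ ≈ 0.11 in/h

Only the 4 blocks with intensity above φ contribute runoff: 0.2, 0.2, 0.2, 0.3 in/h.
Σ(I−φ)·Δt = d  ⇒  (0.2+0.2+0.2+0.3 − 4φ)·1 = 0.46
φ = (0.9000 − 0.46/1) / 4 = 0.11 in/h.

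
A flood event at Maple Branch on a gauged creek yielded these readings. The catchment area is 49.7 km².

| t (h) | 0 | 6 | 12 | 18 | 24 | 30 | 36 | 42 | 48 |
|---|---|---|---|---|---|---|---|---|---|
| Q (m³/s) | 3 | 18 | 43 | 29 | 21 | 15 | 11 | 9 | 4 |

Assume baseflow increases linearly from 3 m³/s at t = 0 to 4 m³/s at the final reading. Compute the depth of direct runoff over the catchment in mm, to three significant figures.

d ≈ 52.8 mm

Direct runoff: 0.00, 14.88, 39.75, 25.62, 17.50, 11.38, 7.25, 5.12, 0.00 m³/s; ΣQ_DR = 121.5 m³/s.
V = ΣQ_DR · Δt = 121.5 × 21600 s = 2.624 × 10^6 m³.
Over A = 49.7 km², depth = V / A = 52.8 mm.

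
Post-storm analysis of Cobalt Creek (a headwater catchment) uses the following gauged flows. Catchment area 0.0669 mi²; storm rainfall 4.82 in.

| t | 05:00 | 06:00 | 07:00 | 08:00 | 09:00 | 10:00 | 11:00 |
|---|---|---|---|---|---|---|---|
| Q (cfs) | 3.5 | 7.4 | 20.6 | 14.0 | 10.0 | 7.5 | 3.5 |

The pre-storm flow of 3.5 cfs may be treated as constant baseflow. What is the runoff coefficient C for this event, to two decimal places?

ΣQ_DR = 42.00 cfs; V = ΣQ_DR·Δt = 1.512 × 10^5 ft³.
Runoff depth d = V / A = 0.9728 in.
C = d / P = 0.9728 / 4.82 = 0.20.

C ≈ 0.20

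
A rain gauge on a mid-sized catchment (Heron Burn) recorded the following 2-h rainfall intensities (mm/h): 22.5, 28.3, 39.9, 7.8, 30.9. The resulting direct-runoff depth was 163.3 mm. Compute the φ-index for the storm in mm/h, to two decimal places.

φ ≈ 9.99 mm/h

Only the 4 blocks with intensity above φ contribute runoff: 22.5, 28.3, 39.9, 30.9 mm/h.
Σ(I−φ)·Δt = d  ⇒  (22.5+28.3+39.9+30.9 − 4φ)·2 = 163.3
φ = (121.6 − 163.3/2) / 4 = 9.99 mm/h.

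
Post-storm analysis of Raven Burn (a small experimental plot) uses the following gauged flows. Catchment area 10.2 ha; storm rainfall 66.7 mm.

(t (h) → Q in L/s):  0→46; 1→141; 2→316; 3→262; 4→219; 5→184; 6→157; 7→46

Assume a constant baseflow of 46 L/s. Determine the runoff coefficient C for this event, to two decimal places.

ΣQ_DR = 1003 L/s; V = ΣQ_DR·Δt = 3.611 × 10^6 L.
Runoff depth d = V / A = 35.40 mm.
C = d / P = 35.40 / 66.7 = 0.53.

C ≈ 0.53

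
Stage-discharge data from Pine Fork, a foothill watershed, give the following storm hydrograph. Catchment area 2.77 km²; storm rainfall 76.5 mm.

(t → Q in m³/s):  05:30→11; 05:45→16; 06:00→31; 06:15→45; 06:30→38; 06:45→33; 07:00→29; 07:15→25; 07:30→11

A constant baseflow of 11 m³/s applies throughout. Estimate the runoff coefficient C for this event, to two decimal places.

ΣQ_DR = 140.0 m³/s; V = ΣQ_DR·Δt = 1.260 × 10^5 m³.
Runoff depth d = V / A = 45.49 mm.
C = d / P = 45.49 / 76.5 = 0.59.

C ≈ 0.59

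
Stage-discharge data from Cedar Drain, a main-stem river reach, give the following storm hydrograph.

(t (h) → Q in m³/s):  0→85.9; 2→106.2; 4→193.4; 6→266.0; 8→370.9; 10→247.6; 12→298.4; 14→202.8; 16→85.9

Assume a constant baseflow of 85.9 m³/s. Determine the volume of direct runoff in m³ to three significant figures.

V ≈ 7.80 × 10^6 m³

Direct-runoff ordinates (Q − Q_b): 0.0, 20.3, 107.5, 180.1, 285.0, 161.7, 212.5, 116.9, 0.0 m³/s.
ΣQ_DR = 1084 m³/s.
With Δt = 2 h = 7200 s, V = ΣQ_DR · Δt = 1084 × 7200 = 7.80 × 10^6 m³.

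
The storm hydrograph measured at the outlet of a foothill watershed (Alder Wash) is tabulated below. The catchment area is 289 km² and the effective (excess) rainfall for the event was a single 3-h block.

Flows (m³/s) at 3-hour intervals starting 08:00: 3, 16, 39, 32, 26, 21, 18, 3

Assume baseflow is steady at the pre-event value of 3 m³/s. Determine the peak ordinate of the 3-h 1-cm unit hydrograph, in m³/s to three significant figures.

Direct runoff: 0.0, 13.0, 36.0, 29.0, 23.0, 18.0, 15.0, 0.0 m³/s; ΣQ_DR = 134.0 m³/s, peak = 36.0 m³/s.
Runoff depth d = ΣQ_DR·Δt / A = 134.0 × 10800 / (289 km²) = 5.008 mm.
The 1-cm UH is the DRH scaled by (10 mm)/d, so U_p = 36.0 × 10/5.008 = 71.9 m³/s.

U_p ≈ 71.9 m³/s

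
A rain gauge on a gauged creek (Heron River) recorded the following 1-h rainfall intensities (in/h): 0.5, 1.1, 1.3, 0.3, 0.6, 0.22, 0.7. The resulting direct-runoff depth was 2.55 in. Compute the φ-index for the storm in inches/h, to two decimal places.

Only the 5 blocks with intensity above φ contribute runoff: 0.5, 1.1, 1.3, 0.6, 0.7 in/h.
Σ(I−φ)·Δt = d  ⇒  (0.5+1.1+1.3+0.6+0.7 − 5φ)·1 = 2.55
φ = (4.200 − 2.55/1) / 5 = 0.33 in/h.

φ ≈ 0.33 in/h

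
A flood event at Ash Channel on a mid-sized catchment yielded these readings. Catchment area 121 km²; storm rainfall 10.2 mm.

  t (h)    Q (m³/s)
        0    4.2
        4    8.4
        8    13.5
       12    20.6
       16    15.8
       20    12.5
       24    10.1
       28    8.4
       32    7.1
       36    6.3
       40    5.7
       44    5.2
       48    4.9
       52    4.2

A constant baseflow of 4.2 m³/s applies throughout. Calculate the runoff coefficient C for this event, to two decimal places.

C ≈ 0.79

ΣQ_DR = 68.10 m³/s; V = ΣQ_DR·Δt = 9.806 × 10^5 m³.
Runoff depth d = V / A = 8.104 mm.
C = d / P = 8.104 / 10.2 = 0.79.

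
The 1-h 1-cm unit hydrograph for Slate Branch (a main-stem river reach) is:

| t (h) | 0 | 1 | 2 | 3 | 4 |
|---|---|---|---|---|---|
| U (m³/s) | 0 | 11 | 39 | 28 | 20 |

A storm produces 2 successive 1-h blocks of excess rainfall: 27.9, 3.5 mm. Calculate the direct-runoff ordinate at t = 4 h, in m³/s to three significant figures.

By discrete convolution, Q_j = Σ (P_i / 10 mm) · U_{j−i}.
At t = 4 h (j=4): Q = (27.9/10)·20 + (3.5/10)·28 = 65.6 m³/s.

Q ≈ 65.6 m³/s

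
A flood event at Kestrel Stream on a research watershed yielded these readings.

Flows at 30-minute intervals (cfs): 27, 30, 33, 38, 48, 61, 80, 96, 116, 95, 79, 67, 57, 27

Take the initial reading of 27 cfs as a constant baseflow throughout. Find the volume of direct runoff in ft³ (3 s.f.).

Direct-runoff ordinates (Q − Q_b): 0.0, 3.0, 6.0, 11.0, 21.0, 34.0, 53.0, 69.0, 89.0, 68.0, 52.0, 40.0, 30.0, 0.0 cfs.
ΣQ_DR = 476.0 cfs.
With Δt = 0.5 h = 1800 s, V = ΣQ_DR · Δt = 476.0 × 1800 = 8.57 × 10^5 ft³.

V ≈ 8.57 × 10^5 ft³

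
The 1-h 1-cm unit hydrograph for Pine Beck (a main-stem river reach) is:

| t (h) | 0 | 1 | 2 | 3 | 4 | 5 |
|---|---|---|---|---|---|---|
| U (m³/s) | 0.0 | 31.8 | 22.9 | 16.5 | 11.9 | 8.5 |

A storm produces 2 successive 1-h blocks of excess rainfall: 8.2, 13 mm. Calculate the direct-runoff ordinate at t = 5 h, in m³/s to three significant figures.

Q ≈ 22.4 m³/s

By discrete convolution, Q_j = Σ (P_i / 10 mm) · U_{j−i}.
At t = 5 h (j=5): Q = (8.2/10)·8.5 + (13/10)·11.9 = 22.4 m³/s.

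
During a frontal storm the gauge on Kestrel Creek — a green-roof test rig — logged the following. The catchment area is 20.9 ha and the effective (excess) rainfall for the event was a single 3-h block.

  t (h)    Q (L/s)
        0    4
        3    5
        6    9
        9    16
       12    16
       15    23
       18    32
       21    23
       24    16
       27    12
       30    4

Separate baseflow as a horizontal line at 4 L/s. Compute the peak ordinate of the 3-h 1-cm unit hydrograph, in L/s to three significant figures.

U_p ≈ 46.7 L/s

Direct runoff: 0.0, 1.0, 5.0, 12.0, 12.0, 19.0, 28.0, 19.0, 12.0, 8.0, 0.0 L/s; ΣQ_DR = 116.0 L/s, peak = 28.0 L/s.
Runoff depth d = ΣQ_DR·Δt / A = 116.0 × 10800 / (20.9 ha) = 5.994 mm.
The 1-cm UH is the DRH scaled by (10 mm)/d, so U_p = 28.0 × 10/5.994 = 46.7 L/s.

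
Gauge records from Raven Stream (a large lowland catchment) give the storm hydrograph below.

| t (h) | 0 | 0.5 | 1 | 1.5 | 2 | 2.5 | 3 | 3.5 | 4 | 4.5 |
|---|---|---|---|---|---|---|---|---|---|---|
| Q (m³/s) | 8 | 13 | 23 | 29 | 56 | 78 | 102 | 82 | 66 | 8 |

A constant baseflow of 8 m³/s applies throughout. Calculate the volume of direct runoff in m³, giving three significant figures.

Direct-runoff ordinates (Q − Q_b): 0.0, 5.0, 15.0, 21.0, 48.0, 70.0, 94.0, 74.0, 58.0, 0.0 m³/s.
ΣQ_DR = 385.0 m³/s.
With Δt = 0.5 h = 1800 s, V = ΣQ_DR · Δt = 385.0 × 1800 = 6.93 × 10^5 m³.

V ≈ 6.93 × 10^5 m³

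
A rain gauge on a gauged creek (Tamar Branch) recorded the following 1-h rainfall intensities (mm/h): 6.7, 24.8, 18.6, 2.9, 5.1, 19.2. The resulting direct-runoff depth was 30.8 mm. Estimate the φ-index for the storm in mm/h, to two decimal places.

φ ≈ 10.60 mm/h

Only the 3 blocks with intensity above φ contribute runoff: 24.8, 18.6, 19.2 mm/h.
Σ(I−φ)·Δt = d  ⇒  (24.8+18.6+19.2 − 3φ)·1 = 30.8
φ = (62.60 − 30.8/1) / 3 = 10.60 mm/h.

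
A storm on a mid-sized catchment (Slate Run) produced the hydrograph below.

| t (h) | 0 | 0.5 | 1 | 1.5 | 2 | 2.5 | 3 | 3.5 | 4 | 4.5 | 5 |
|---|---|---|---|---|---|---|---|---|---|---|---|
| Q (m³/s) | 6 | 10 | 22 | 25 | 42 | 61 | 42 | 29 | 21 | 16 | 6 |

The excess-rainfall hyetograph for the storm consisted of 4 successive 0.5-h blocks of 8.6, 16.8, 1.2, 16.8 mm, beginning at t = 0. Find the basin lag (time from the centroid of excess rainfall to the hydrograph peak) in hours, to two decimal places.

Centroid of excess rainfall: t_c = Σ P_i·t̄_i / ΣP_i = 1.0518 h (block centres at 0.25, 0.75, 1.25, 1.75 h).
Hydrograph peak occurs at t = 2.5 h, so basin lag t_L = 2.5 − 1.0518 = 1.45 h.

t_L ≈ 1.45 h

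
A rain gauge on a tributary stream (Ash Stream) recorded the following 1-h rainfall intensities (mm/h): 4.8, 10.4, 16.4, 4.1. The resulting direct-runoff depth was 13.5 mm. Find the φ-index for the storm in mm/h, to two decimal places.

φ ≈ 6.65 mm/h

Only the 2 blocks with intensity above φ contribute runoff: 10.4, 16.4 mm/h.
Σ(I−φ)·Δt = d  ⇒  (10.4+16.4 − 2φ)·1 = 13.5
φ = (26.80 − 13.5/1) / 2 = 6.65 mm/h.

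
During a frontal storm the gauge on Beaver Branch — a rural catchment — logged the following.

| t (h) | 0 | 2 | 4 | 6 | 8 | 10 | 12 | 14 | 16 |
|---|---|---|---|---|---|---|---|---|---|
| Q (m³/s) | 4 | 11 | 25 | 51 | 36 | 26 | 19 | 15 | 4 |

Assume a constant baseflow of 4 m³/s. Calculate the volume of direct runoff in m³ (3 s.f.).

V ≈ 1.12 × 10^6 m³

Direct-runoff ordinates (Q − Q_b): 0.0, 7.0, 21.0, 47.0, 32.0, 22.0, 15.0, 11.0, 0.0 m³/s.
ΣQ_DR = 155.0 m³/s.
With Δt = 2 h = 7200 s, V = ΣQ_DR · Δt = 155.0 × 7200 = 1.12 × 10^6 m³.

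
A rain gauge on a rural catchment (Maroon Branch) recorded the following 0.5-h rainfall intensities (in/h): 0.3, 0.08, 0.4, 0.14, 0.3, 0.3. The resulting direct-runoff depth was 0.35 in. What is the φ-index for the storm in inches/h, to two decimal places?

φ ≈ 0.15 in/h

Only the 4 blocks with intensity above φ contribute runoff: 0.3, 0.4, 0.3, 0.3 in/h.
Σ(I−φ)·Δt = d  ⇒  (0.3+0.4+0.3+0.3 − 4φ)·0.5 = 0.35
φ = (1.300 − 0.35/0.5) / 4 = 0.15 in/h.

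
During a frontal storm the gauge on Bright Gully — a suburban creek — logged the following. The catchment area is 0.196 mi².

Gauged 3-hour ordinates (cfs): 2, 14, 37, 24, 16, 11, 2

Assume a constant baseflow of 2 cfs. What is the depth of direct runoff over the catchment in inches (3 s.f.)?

d ≈ 2.18 in

Direct runoff: 0.0, 12.0, 35.0, 22.0, 14.0, 9.0, 0.0 cfs; ΣQ_DR = 92.00 cfs.
V = ΣQ_DR · Δt = 92.00 × 10800 s = 9.936 × 10^5 ft³.
Over A = 0.196 mi², depth = V / A = 2.18 in.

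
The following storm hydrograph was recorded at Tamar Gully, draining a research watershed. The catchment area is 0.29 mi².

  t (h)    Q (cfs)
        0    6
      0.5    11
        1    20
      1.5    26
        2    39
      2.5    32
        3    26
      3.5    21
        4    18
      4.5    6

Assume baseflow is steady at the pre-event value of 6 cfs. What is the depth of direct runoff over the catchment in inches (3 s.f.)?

d ≈ 0.387 in

Direct runoff: 0.0, 5.0, 14.0, 20.0, 33.0, 26.0, 20.0, 15.0, 12.0, 0.0 cfs; ΣQ_DR = 145.0 cfs.
V = ΣQ_DR · Δt = 145.0 × 1800 s = 2.610 × 10^5 ft³.
Over A = 0.29 mi², depth = V / A = 0.387 in.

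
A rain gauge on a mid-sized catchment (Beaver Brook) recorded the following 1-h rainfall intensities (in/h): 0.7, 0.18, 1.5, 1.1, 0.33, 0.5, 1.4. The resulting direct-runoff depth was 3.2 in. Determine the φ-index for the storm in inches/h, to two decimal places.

φ ≈ 0.40 in/h

Only the 5 blocks with intensity above φ contribute runoff: 0.7, 1.5, 1.1, 0.5, 1.4 in/h.
Σ(I−φ)·Δt = d  ⇒  (0.7+1.5+1.1+0.5+1.4 − 5φ)·1 = 3.2
φ = (5.200 − 3.2/1) / 5 = 0.40 in/h.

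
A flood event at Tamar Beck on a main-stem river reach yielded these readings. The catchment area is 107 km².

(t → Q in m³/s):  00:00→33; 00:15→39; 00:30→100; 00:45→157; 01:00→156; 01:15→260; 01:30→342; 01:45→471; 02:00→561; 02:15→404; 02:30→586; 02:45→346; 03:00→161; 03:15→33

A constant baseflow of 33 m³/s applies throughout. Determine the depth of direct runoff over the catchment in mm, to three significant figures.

Direct runoff: 0.0, 6.0, 67.0, 124.0, 123.0, 227.0, 309.0, 438.0, 528.0, 371.0, 553.0, 313.0, 128.0, 0.0 m³/s; ΣQ_DR = 3187 m³/s.
V = ΣQ_DR · Δt = 3187 × 900 s = 2.868 × 10^6 m³.
Over A = 107 km², depth = V / A = 26.8 mm.

d ≈ 26.8 mm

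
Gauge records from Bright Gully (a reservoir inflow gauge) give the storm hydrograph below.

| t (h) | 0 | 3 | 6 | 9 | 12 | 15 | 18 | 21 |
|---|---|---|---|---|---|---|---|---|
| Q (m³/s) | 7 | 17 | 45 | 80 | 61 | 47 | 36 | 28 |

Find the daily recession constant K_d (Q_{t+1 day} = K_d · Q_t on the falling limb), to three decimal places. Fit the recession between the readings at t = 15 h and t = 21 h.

Between t = 15 h and t = 21 h the flow falls from 47 to 28 m³/s over 2×3 h = 6 h.
Per-interval ratio K = (28/47)^(1/2) = 0.7718; K_d = K^(24/3) = 0.126.

K_d ≈ 0.126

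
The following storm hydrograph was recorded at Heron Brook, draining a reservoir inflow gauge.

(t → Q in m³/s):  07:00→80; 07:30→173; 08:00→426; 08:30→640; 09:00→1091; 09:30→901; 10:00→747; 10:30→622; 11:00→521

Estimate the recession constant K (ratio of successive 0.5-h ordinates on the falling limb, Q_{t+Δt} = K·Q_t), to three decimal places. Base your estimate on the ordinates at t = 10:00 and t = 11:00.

K ≈ 0.835

Using the recession-limb readings at t = 10:00 and t = 11:00: Q falls from 747 to 521 m³/s over 2 intervals.
K = (Q₂/Q₁)^(1/2) = (521/747)^(1/2) = 0.835.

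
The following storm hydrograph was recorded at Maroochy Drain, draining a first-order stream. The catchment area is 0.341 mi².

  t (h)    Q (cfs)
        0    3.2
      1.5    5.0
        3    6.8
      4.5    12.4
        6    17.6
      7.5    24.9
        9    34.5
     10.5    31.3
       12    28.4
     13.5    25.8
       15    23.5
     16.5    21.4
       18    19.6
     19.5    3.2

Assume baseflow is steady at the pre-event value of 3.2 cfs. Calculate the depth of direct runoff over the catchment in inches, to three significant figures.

d ≈ 1.45 in

Direct runoff: 0.0, 1.8, 3.6, 9.2, 14.4, 21.7, 31.3, 28.1, 25.2, 22.6, 20.3, 18.2, 16.4, 0.0 cfs; ΣQ_DR = 212.8 cfs.
V = ΣQ_DR · Δt = 212.8 × 5400 s = 1.149 × 10^6 ft³.
Over A = 0.341 mi², depth = V / A = 1.45 in.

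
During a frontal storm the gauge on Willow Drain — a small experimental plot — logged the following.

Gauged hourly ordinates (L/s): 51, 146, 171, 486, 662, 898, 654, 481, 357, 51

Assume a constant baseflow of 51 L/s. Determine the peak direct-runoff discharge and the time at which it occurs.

Q_p = 847.0 L/s at t = 5 h

Subtracting baseflow gives direct-runoff ordinates: 0.0, 95.0, 120.0, 435.0, 611.0, 847.0, 603.0, 430.0, 306.0, 0.0 L/s.
The maximum is 847.0 L/s, occurring at the reading for t = 5 h.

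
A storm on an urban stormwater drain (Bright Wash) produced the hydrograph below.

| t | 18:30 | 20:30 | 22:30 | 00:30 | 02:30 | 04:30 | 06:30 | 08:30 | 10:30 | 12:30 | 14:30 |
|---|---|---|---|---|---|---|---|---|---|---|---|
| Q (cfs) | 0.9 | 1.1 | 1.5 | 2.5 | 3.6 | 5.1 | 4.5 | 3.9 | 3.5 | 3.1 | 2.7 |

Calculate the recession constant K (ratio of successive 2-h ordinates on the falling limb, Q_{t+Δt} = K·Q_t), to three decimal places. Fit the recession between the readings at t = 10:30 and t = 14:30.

Using the recession-limb readings at t = 10:30 and t = 14:30: Q falls from 3.5 to 2.7 cfs over 2 intervals.
K = (Q₂/Q₁)^(1/2) = (2.7/3.5)^(1/2) = 0.878.

K ≈ 0.878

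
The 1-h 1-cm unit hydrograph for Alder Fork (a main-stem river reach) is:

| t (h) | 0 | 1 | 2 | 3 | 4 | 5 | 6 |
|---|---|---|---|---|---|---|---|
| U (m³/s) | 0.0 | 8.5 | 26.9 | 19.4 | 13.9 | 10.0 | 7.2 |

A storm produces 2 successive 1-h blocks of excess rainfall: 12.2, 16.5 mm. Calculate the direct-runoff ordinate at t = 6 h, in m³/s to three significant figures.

By discrete convolution, Q_j = Σ (P_i / 10 mm) · U_{j−i}.
At t = 6 h (j=6): Q = (12.2/10)·7.2 + (16.5/10)·10.0 = 25.3 m³/s.

Q ≈ 25.3 m³/s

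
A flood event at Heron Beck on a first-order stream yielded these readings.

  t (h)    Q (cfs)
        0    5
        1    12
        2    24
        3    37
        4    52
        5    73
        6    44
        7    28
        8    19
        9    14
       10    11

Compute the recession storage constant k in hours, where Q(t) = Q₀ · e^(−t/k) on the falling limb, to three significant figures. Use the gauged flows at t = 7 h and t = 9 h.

k ≈ 2.89 h

On the falling limb, Q drops from 28 to 14 cfs between t = 7 h and t = 9 h (Δt = 2 h).
k = −Δt / ln(Q₂/Q₁) = −2 / ln(14/28) = 2.89 h.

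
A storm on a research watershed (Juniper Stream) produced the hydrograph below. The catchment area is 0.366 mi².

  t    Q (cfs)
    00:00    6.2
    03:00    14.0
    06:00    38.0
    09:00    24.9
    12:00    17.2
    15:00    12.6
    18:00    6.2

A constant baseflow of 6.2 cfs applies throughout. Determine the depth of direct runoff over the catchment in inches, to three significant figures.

Direct runoff: 0.0, 7.8, 31.8, 18.7, 11.0, 6.4, 0.0 cfs; ΣQ_DR = 75.70 cfs.
V = ΣQ_DR · Δt = 75.70 × 10800 s = 8.176 × 10^5 ft³.
Over A = 0.366 mi², depth = V / A = 0.962 in.

d ≈ 0.962 in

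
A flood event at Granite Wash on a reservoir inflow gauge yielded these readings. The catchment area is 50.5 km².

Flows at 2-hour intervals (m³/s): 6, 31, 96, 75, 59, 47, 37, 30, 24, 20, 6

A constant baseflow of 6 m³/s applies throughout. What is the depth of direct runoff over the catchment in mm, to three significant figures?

Direct runoff: 0.0, 25.0, 90.0, 69.0, 53.0, 41.0, 31.0, 24.0, 18.0, 14.0, 0.0 m³/s; ΣQ_DR = 365.0 m³/s.
V = ΣQ_DR · Δt = 365.0 × 7200 s = 2.628 × 10^6 m³.
Over A = 50.5 km², depth = V / A = 52.0 mm.

d ≈ 52.0 mm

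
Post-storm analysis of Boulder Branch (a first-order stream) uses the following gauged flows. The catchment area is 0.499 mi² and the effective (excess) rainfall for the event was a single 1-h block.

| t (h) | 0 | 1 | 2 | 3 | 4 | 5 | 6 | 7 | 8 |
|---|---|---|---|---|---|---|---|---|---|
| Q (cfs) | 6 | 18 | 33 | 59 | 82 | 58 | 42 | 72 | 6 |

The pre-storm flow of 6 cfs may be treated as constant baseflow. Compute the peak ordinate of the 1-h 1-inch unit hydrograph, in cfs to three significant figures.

U_p ≈ 76.0 cfs

Direct runoff: 0.0, 12.0, 27.0, 53.0, 76.0, 52.0, 36.0, 66.0, 0.0 cfs; ΣQ_DR = 322.0 cfs, peak = 76.0 cfs.
Runoff depth d = ΣQ_DR·Δt / A = 322.0 × 3600 / (0.499 mi²) = 0.9999 in.
The 1-inch UH is the DRH scaled by (1 in)/d, so U_p = 76.0 × 1/0.9999 = 76.0 cfs.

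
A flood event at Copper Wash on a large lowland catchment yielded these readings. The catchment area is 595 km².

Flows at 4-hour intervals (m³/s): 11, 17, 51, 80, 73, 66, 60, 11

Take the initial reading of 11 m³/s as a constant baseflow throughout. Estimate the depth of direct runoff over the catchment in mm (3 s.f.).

d ≈ 6.80 mm

Direct runoff: 0.0, 6.0, 40.0, 69.0, 62.0, 55.0, 49.0, 0.0 m³/s; ΣQ_DR = 281.0 m³/s.
V = ΣQ_DR · Δt = 281.0 × 14400 s = 4.046 × 10^6 m³.
Over A = 595 km², depth = V / A = 6.80 mm.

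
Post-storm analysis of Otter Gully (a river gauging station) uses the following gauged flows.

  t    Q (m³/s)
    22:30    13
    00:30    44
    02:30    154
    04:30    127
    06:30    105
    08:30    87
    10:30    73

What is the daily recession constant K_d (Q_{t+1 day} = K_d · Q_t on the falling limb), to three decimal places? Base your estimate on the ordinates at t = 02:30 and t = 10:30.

K_d ≈ 0.107

Between t = 02:30 and t = 10:30 the flow falls from 154 to 73 m³/s over 4×2 h = 8 h.
Per-interval ratio K = (73/154)^(1/4) = 0.8298; K_d = K^(24/2) = 0.107.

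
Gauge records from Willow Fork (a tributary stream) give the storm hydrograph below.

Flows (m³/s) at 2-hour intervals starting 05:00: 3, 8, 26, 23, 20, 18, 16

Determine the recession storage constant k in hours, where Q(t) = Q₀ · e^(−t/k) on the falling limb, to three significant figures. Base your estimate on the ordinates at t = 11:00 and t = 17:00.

On the falling limb, Q drops from 23 to 16 m³/s between t = 11:00 and t = 17:00 (Δt = 6 h).
k = −Δt / ln(Q₂/Q₁) = −6 / ln(16/23) = 16.5 h.

k ≈ 16.5 h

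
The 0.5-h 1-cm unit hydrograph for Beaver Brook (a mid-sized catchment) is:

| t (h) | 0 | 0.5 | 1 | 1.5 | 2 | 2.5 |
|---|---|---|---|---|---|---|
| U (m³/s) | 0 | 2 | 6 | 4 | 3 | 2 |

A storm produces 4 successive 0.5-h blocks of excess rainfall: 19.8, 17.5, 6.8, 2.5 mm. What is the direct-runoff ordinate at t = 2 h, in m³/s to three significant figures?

By discrete convolution, Q_j = Σ (P_i / 10 mm) · U_{j−i}.
At t = 2 h (j=4): Q = (19.8/10)·3 + (17.5/10)·4 + (6.8/10)·6 + (2.5/10)·2 = 17.5 m³/s.

Q ≈ 17.5 m³/s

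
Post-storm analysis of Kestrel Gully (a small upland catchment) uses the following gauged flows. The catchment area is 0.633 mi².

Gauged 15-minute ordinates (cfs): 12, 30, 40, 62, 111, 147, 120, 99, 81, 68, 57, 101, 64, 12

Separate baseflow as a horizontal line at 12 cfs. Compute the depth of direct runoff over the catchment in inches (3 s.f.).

Direct runoff: 0.0, 18.0, 28.0, 50.0, 99.0, 135.0, 108.0, 87.0, 69.0, 56.0, 45.0, 89.0, 52.0, 0.0 cfs; ΣQ_DR = 836.0 cfs.
V = ΣQ_DR · Δt = 836.0 × 900 s = 7.524 × 10^5 ft³.
Over A = 0.633 mi², depth = V / A = 0.512 in.

d ≈ 0.512 in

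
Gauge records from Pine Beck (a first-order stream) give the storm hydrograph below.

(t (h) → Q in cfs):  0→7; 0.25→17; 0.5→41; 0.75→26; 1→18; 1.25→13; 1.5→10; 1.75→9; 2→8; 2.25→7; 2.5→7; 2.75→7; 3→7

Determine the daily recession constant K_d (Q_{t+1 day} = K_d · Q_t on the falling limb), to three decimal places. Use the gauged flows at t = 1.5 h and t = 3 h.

K_d ≈ 0.003

Between t = 1.5 h and t = 3 h the flow falls from 10 to 7 cfs over 6×0.25 h = 1.5 h.
Per-interval ratio K = (7/10)^(1/6) = 0.9423; K_d = K^(24/0.25) = 0.003.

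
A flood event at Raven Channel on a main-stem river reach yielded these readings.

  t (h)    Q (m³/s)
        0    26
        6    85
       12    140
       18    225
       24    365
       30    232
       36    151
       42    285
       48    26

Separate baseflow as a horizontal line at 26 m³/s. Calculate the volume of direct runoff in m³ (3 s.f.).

Direct-runoff ordinates (Q − Q_b): 0.0, 59.0, 114.0, 199.0, 339.0, 206.0, 125.0, 259.0, 0.0 m³/s.
ΣQ_DR = 1301 m³/s.
With Δt = 6 h = 21600 s, V = ΣQ_DR · Δt = 1301 × 21600 = 2.81 × 10^7 m³.

V ≈ 2.81 × 10^7 m³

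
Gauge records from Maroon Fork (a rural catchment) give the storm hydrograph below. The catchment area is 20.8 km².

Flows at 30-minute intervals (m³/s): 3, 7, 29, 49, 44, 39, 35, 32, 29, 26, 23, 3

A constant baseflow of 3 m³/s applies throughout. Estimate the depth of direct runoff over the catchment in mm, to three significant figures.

d ≈ 24.5 mm

Direct runoff: 0.0, 4.0, 26.0, 46.0, 41.0, 36.0, 32.0, 29.0, 26.0, 23.0, 20.0, 0.0 m³/s; ΣQ_DR = 283.0 m³/s.
V = ΣQ_DR · Δt = 283.0 × 1800 s = 5.094 × 10^5 m³.
Over A = 20.8 km², depth = V / A = 24.5 mm.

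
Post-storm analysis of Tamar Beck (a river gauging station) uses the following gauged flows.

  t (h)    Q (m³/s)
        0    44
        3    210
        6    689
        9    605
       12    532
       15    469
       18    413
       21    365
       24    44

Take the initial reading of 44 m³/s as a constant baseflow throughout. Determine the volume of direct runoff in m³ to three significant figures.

Direct-runoff ordinates (Q − Q_b): 0.0, 166.0, 645.0, 561.0, 488.0, 425.0, 369.0, 321.0, 0.0 m³/s.
ΣQ_DR = 2975 m³/s.
With Δt = 3 h = 10800 s, V = ΣQ_DR · Δt = 2975 × 10800 = 3.21 × 10^7 m³.

V ≈ 3.21 × 10^7 m³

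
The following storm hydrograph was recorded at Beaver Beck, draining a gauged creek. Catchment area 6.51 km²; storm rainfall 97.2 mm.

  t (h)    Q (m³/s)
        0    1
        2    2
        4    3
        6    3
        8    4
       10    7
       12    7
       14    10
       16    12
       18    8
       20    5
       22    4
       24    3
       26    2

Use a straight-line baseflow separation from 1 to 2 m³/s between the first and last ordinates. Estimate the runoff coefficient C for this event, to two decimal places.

ΣQ_DR = 50.00 m³/s; V = ΣQ_DR·Δt = 3.600 × 10^5 m³.
Runoff depth d = V / A = 55.30 mm.
C = d / P = 55.30 / 97.2 = 0.57.

C ≈ 0.57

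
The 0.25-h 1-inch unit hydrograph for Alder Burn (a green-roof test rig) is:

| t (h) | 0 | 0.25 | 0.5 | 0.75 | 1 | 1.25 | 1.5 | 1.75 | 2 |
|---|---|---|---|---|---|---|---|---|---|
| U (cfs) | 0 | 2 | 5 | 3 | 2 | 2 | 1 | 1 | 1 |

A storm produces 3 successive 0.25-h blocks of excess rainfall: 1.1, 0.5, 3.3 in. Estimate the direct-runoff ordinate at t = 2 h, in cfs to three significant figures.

Q ≈ 4.90 cfs

By discrete convolution, Q_j = Σ (P_i / 1 in) · U_{j−i}.
At t = 2 h (j=8): Q = (1.1/1)·1 + (0.5/1)·1 + (3.3/1)·1 = 4.90 cfs.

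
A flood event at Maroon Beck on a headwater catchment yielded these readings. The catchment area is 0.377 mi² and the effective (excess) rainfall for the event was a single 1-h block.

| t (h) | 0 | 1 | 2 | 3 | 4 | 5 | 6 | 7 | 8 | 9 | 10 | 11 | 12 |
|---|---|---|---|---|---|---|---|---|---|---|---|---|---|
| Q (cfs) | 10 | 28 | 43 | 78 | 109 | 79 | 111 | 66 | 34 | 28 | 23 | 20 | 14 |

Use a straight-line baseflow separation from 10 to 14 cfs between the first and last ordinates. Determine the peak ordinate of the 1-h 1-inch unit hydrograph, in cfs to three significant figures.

Direct runoff: 0.00, 17.67, 32.33, 67.00, 97.67, 67.33, 99.00, 53.67, 21.33, 15.00, 9.67, 6.33, 0.00 cfs; ΣQ_DR = 487.0 cfs, peak = 99.00 cfs.
Runoff depth d = ΣQ_DR·Δt / A = 487.0 × 3600 / (0.377 mi²) = 2.002 in.
The 1-inch UH is the DRH scaled by (1 in)/d, so U_p = 99.00 × 1/2.002 = 49.5 cfs.

U_p ≈ 49.5 cfs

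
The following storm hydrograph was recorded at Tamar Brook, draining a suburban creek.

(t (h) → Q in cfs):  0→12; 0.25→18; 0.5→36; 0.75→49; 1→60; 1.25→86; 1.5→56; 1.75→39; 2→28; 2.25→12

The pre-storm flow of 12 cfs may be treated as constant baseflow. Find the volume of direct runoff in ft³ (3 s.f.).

V ≈ 2.48 × 10^5 ft³

Direct-runoff ordinates (Q − Q_b): 0.0, 6.0, 24.0, 37.0, 48.0, 74.0, 44.0, 27.0, 16.0, 0.0 cfs.
ΣQ_DR = 276.0 cfs.
With Δt = 0.25 h = 900 s, V = ΣQ_DR · Δt = 276.0 × 900 = 2.48 × 10^5 ft³.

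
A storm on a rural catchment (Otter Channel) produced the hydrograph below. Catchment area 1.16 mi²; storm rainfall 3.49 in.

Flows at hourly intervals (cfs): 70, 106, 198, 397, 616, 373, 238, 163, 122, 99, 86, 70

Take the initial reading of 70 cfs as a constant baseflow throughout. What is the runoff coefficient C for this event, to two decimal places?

ΣQ_DR = 1698 cfs; V = ΣQ_DR·Δt = 6.113 × 10^6 ft³.
Runoff depth d = V / A = 2.268 in.
C = d / P = 2.268 / 3.49 = 0.65.

C ≈ 0.65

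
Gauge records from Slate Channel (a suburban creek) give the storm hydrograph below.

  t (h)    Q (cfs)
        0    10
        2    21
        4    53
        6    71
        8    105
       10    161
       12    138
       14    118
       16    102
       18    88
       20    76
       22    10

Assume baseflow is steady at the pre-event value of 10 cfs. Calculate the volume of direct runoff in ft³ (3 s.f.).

Direct-runoff ordinates (Q − Q_b): 0.0, 11.0, 43.0, 61.0, 95.0, 151.0, 128.0, 108.0, 92.0, 78.0, 66.0, 0.0 cfs.
ΣQ_DR = 833.0 cfs.
With Δt = 2 h = 7200 s, V = ΣQ_DR · Δt = 833.0 × 7200 = 6.00 × 10^6 ft³.

V ≈ 6.00 × 10^6 ft³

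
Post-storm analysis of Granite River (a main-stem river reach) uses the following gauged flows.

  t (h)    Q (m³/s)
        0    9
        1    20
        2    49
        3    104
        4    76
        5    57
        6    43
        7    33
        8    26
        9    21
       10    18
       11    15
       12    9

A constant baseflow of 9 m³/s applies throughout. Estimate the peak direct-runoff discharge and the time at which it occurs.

Q_p = 95.0 m³/s at t = 3 h

Subtracting baseflow gives direct-runoff ordinates: 0.0, 11.0, 40.0, 95.0, 67.0, 48.0, 34.0, 24.0, 17.0, 12.0, 9.0, 6.0, 0.0 m³/s.
The maximum is 95.0 m³/s, occurring at the reading for t = 3 h.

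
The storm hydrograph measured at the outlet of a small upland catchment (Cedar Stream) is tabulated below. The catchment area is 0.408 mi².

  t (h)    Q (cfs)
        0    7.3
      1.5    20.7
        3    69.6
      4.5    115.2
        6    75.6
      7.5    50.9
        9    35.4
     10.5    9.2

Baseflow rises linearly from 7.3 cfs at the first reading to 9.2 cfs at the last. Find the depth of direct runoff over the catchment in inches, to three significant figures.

Direct runoff: 0.00, 13.13, 61.76, 107.09, 67.21, 42.24, 26.47, 0.00 cfs; ΣQ_DR = 317.9 cfs.
V = ΣQ_DR · Δt = 317.9 × 5400 s = 1.717 × 10^6 ft³.
Over A = 0.408 mi², depth = V / A = 1.81 in.

d ≈ 1.81 in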